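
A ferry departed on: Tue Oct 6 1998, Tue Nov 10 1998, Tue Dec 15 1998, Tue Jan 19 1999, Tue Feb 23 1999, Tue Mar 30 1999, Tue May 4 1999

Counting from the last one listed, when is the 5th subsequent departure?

Tue Oct 26 1999

Gaps between consecutive events: 35, 35, 35, 35, 35, 35 days — a constant 35-day interval.
Tue May 4 1999 + 35 days = Tue Jun 8 1999.
Tue Jun 8 1999 + 35 days = Tue Jul 13 1999.
Tue Jul 13 1999 + 35 days = Tue Aug 17 1999.
Tue Aug 17 1999 + 35 days = Tue Sep 21 1999.
Tue Sep 21 1999 + 35 days = Tue Oct 26 1999.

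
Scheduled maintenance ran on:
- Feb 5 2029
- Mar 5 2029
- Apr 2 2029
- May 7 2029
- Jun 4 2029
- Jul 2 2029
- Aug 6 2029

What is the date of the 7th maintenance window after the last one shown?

These are Mondays at 28- or 35-day spacing (28, 28, 35, 28, 28, 35).
The pattern: 1st Monday of the month.
1st Monday of September 2029: Sep 3 2029.
1st Monday of October 2029: Oct 1 2029.
November 2029 — 1st Monday is Nov 5 2029.
1st Monday of December 2029: Dec 3 2029.
1st Monday of January 2030: Jan 7 2030.
1st Monday of February 2030: Feb 4 2030.
1st Monday of March 2030: Mar 4 2030.

Mar 4 2030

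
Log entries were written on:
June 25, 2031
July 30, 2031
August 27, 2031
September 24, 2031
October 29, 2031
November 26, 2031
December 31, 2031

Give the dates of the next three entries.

Every date is a Wednesday; gaps 35, 28, 28, 35, 28, 35 days.
Each is the last Wednesday of its month (at least one falls on the 29th or later, ruling out '4th Wednesday').
January 2032 ends with Wednesday January 28, 2032.
February 2032 ends with Wednesday February 25, 2032.
Last Wednesday of March 2032: March 31, 2032.

January 28, 2032; February 25, 2032; March 31, 2032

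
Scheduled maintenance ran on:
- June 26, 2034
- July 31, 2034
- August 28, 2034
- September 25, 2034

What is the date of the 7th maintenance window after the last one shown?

Every date is a Monday; gaps 35, 28, 28 days.
Each is the last Monday of its month (at least one falls on the 29th or later, ruling out '4th Monday').
Last Monday of October 2034: October 30, 2034.
Last Monday of November 2034: November 27, 2034.
Last Monday of December 2034: December 25, 2034.
January 2035 ends with Monday January 29, 2035.
Last Monday of February 2035: February 26, 2035.
Last Monday of March 2035: March 26, 2035.
April 2035 ends with Monday April 30, 2035.

April 30, 2035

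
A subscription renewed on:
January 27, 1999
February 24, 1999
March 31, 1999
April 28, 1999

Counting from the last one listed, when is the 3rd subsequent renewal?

These are Wednesdays with 28, 35, 28-day gaps.
Each is the final Wednesday of its month — March 31, 1999 is past the 28th, so '4th Wednesday' doesn't fit.
May 1999 ends with Wednesday May 26, 1999.
Last Wednesday of June 1999: June 30, 1999.
Last Wednesday of July 1999: July 28, 1999.

July 28, 1999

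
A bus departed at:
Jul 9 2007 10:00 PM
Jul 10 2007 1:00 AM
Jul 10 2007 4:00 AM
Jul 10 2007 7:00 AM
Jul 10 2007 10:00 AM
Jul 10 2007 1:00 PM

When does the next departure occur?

The interval is a steady 3 hours (3, 3, 3, 3, 3).
Jul 10 2007 1:00 PM + 3 h = Jul 10 2007 4:00 PM.

Jul 10 2007 4:00 PM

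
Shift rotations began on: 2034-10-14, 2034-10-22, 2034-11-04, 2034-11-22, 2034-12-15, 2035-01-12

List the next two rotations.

2035-02-14, 2035-03-24

Gaps: 8, 13, 18, 23, 28 days — each gap is 5 larger than the previous one.
Next gap: 33 days. 2035-01-12 + 33 days = 2035-02-14.
Next gap: 38 days. 2035-02-14 + 38 days = 2035-03-24.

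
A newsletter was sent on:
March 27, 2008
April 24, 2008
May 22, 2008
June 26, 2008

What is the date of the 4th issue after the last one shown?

October 23, 2008

Gaps: 28, 28, 35 days — a mix of 28 and 35. Every date is a Thursday.
Each is the 4th Thursday of its month.
4th Thursday of July 2008: July 24, 2008.
August 2008 — 4th Thursday is August 28, 2008.
September 2008 — 4th Thursday is September 25, 2008.
October 2008 — 4th Thursday is October 23, 2008.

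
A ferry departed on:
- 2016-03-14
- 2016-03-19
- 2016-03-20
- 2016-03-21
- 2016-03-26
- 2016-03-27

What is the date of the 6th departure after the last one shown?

2016-04-10

Every event lands on a Monday or Saturday or Sunday (gaps cycle 5, 1, 1, 5, 1).
So the schedule is: every Monday, Saturday and Sunday.
The following Monday is 2016-03-28.
Next Saturday: 2016-04-02.
The following Sunday is 2016-04-03.
The following Monday is 2016-04-04.
The following Saturday is 2016-04-09.
Next Sunday: 2016-04-10.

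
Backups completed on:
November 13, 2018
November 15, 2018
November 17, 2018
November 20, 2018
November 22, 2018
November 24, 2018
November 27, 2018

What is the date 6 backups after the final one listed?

The gap pattern 2, 2, 3, 2, 2, 3 repeats every 3 events.
These are the Tuesdays, Thursdays and Saturdays of each week.
Next Thursday: November 29, 2018.
The following Saturday is December 1, 2018.
Next Tuesday: December 4, 2018.
Next Thursday: December 6, 2018.
Next Saturday: December 8, 2018.
Next Tuesday: December 11, 2018.

December 11, 2018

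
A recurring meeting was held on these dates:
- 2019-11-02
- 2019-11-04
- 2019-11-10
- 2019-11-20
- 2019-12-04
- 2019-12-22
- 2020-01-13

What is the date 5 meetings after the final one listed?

Intervals are 2, 6, 10, 14, 18, 22 days — an arithmetic progression with common difference 4.
Next gap: 26 days. 2020-01-13 + 26 days = 2020-02-08.
Next gap: 30 days. 2020-02-08 + 30 days = 2020-03-09.
Next gap: 34 days. 2020-03-09 + 34 days = 2020-04-12.
Next gap: 38 days. 2020-04-12 + 38 days = 2020-05-20.
Next gap: 42 days. 2020-05-20 + 42 days = 2020-07-01.

2020-07-01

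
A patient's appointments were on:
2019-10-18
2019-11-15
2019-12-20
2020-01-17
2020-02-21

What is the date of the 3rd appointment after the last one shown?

Gaps: 28, 35, 28, 35 days — a mix of 28 and 35. Every date is a Friday.
Each is the 3rd Friday of its month.
March 2020 — 3rd Friday is 2020-03-20.
April 2020 — 3rd Friday is 2020-04-17.
May 2020 — 3rd Friday is 2020-05-15.

2020-05-15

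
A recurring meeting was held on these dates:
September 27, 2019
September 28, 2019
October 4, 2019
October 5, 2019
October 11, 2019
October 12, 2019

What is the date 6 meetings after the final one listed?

November 2, 2019

The gap pattern 1, 6, 1, 6, 1 repeats every 2 events.
These are the Fridays and Saturdays of each week.
The following Friday is October 18, 2019.
Next Saturday: October 19, 2019.
The following Friday is October 25, 2019.
Next Saturday: October 26, 2019.
Next Friday: November 1, 2019.
Next Saturday: November 2, 2019.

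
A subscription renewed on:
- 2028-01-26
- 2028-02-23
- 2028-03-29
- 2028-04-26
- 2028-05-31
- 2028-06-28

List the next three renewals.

All Wednesdays; the gaps (28, 35, 28, 35, 28) vary with month length.
This is the last Wednesday of each month.
Last Wednesday of July 2028: 2028-07-26.
August 2028 ends with Wednesday 2028-08-30.
September 2028 ends with Wednesday 2028-09-27.

2028-07-26, 2028-08-30, 2028-09-27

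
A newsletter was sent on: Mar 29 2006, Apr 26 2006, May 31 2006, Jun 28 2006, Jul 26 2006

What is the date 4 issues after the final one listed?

Nov 29 2006

All Wednesdays; the gaps (28, 35, 28, 28) vary with month length.
This is the last Wednesday of each month.
Last Wednesday of August 2006: Aug 30 2006.
Last Wednesday of September 2006: Sep 27 2006.
October 2006 ends with Wednesday Oct 25 2006.
Last Wednesday of November 2006: Nov 29 2006.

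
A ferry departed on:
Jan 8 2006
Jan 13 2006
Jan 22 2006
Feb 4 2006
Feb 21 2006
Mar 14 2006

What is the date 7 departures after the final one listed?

Nov 28 2006

Intervals are 5, 9, 13, 17, 21 days — an arithmetic progression with common difference 4.
Next gap: 25 days. Mar 14 2006 + 25 days = Apr 8 2006.
Next gap: 29 days. Apr 8 2006 + 29 days = May 7 2006.
Next gap: 33 days. May 7 2006 + 33 days = Jun 9 2006.
Next gap: 37 days. Jun 9 2006 + 37 days = Jul 16 2006.
Next gap: 41 days. Jul 16 2006 + 41 days = Aug 26 2006.
Next gap: 45 days. Aug 26 2006 + 45 days = Oct 10 2006.
Next gap: 49 days. Oct 10 2006 + 49 days = Nov 28 2006.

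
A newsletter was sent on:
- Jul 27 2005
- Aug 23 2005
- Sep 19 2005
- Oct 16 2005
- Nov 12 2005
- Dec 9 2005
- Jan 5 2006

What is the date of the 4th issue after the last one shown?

Apr 23 2006

Every event comes 27 days after the last (27, 27, 27, 27, 27, 27).
Jan 5 2006 + 27 days = Feb 1 2006.
Feb 1 2006 + 27 days = Feb 28 2006.
Feb 28 2006 + 27 days = Mar 27 2006.
Mar 27 2006 + 27 days = Apr 23 2006.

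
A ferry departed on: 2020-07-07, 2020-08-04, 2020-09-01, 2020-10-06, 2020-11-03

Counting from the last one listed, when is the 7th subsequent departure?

Gaps: 28, 28, 35, 28 days — a mix of 28 and 35. Every date is a Tuesday.
Each is the 1st Tuesday of its month.
December 2020 — 1st Tuesday is 2020-12-01.
January 2021 — 1st Tuesday is 2021-01-05.
February 2021 — 1st Tuesday is 2021-02-02.
March 2021 — 1st Tuesday is 2021-03-02.
1st Tuesday of April 2021: 2021-04-06.
May 2021 — 1st Tuesday is 2021-05-04.
June 2021 — 1st Tuesday is 2021-06-01.

2021-06-01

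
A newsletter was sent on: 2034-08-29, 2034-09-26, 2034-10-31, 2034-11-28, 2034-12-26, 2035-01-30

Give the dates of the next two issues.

These are Tuesdays with 28, 35, 28, 28, 35-day gaps.
Each is the final Tuesday of its month — 2034-08-29 is past the 28th, so '4th Tuesday' doesn't fit.
Last Tuesday of February 2035: 2035-02-27.
Last Tuesday of March 2035: 2035-03-27.

2035-02-27, 2035-03-27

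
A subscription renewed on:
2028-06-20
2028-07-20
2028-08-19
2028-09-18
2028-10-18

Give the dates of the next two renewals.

Every event comes 30 days after the last (30, 30, 30, 30).
2028-10-18 + 30 days = 2028-11-17.
2028-11-17 + 30 days = 2028-12-17.

2028-11-17, 2028-12-17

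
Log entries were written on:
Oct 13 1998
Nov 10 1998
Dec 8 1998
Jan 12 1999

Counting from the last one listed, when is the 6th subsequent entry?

Jul 13 1999

Gaps: 28, 28, 35 days — a mix of 28 and 35. Every date is a Tuesday.
Each is the 2nd Tuesday of its month.
2nd Tuesday of February 1999: Feb 9 1999.
2nd Tuesday of March 1999: Mar 9 1999.
April 1999 — 2nd Tuesday is Apr 13 1999.
May 1999 — 2nd Tuesday is May 11 1999.
2nd Tuesday of June 1999: Jun 8 1999.
2nd Tuesday of July 1999: Jul 13 1999.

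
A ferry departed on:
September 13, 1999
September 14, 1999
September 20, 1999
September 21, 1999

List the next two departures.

Every event lands on a Monday or Tuesday (gaps cycle 1, 6, 1).
So the schedule is: every Monday and Tuesday.
The following Monday is September 27, 1999.
Next Tuesday: September 28, 1999.

September 27, 1999; September 28, 1999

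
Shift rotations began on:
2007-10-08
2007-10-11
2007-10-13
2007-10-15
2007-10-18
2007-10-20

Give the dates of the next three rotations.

Gaps: 3, 2, 2, 3, 2 days — not constant, but cyclic with period 3.
The events fall on every Monday, Thursday and Saturday.
The following Monday is 2007-10-22.
Next Thursday: 2007-10-25.
The following Saturday is 2007-10-27.

2007-10-22, 2007-10-25, 2007-10-27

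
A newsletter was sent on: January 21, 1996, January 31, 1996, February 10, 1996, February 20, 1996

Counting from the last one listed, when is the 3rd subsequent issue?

March 21, 1996

Gaps between consecutive events: 10, 10, 10 days — a constant 10-day interval.
February 20, 1996 + 10 days = March 1, 1996.
March 1, 1996 + 10 days = March 11, 1996.
March 11, 1996 + 10 days = March 21, 1996.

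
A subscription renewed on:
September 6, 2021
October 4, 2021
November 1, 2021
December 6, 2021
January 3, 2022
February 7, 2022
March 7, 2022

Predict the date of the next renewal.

April 4, 2022

Gaps: 28, 28, 35, 28, 35, 28 days — a mix of 28 and 35. Every date is a Monday.
Each is the 1st Monday of its month.
April 2022 — 1st Monday is April 4, 2022.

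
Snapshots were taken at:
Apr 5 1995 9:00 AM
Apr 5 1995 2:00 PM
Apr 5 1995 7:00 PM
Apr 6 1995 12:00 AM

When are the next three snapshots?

Apr 6 1995 5:00 AM, Apr 6 1995 10:00 AM, Apr 6 1995 3:00 PM

The interval is a steady 5 hours (5, 5, 5).
Apr 6 1995 12:00 AM + 5 h = Apr 6 1995 5:00 AM.
Apr 6 1995 5:00 AM + 5 h = Apr 6 1995 10:00 AM.
Apr 6 1995 10:00 AM + 5 h = Apr 6 1995 3:00 PM.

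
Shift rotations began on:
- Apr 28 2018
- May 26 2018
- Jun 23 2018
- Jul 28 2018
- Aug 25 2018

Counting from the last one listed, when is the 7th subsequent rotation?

Gaps: 28, 28, 35, 28 days — a mix of 28 and 35. Every date is a Saturday.
Each is the 4th Saturday of its month.
4th Saturday of September 2018: Sep 22 2018.
October 2018 — 4th Saturday is Oct 27 2018.
November 2018 — 4th Saturday is Nov 24 2018.
4th Saturday of December 2018: Dec 22 2018.
4th Saturday of January 2019: Jan 26 2019.
4th Saturday of February 2019: Feb 23 2019.
March 2019 — 4th Saturday is Mar 23 2019.

Mar 23 2019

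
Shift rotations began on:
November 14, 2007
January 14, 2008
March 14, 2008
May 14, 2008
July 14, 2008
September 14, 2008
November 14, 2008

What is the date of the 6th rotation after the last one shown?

The day-of-month is always 14 (61, 60, 61, 61, 62, 61 days between events).
So this recurs on the 14th of every 2 months.
Next: January 2009 → January 14, 2009.
Next: March 2009 → March 14, 2009.
May 2009: May 14, 2009.
July 2009: July 14, 2009.
September 2009: September 14, 2009.
November 2009: November 14, 2009.

November 14, 2009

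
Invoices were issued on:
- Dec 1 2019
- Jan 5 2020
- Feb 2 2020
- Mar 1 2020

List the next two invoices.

All dates are Sundays, 35, 28, 28 days apart.
Specifically, the 1st Sunday of each month.
April 2020 — 1st Sunday is Apr 5 2020.
May 2020 — 1st Sunday is May 3 2020.

Apr 5 2020, May 3 2020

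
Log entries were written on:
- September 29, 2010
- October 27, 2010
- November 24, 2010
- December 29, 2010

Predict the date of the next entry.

All Wednesdays; the gaps (28, 28, 35) vary with month length.
This is the last Wednesday of each month.
Last Wednesday of January 2011: January 26, 2011.

January 26, 2011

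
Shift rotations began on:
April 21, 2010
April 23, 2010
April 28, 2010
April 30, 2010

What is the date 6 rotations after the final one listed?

Gaps: 2, 5, 2 days — not constant, but cyclic with period 2.
The events fall on every Wednesday and Friday.
The following Wednesday is May 5, 2010.
The following Friday is May 7, 2010.
Next Wednesday: May 12, 2010.
Next Friday: May 14, 2010.
The following Wednesday is May 19, 2010.
The following Friday is May 21, 2010.

May 21, 2010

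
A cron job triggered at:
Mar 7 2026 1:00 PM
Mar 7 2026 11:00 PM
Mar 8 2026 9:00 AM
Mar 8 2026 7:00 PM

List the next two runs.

The interval is a steady 10 hours (10, 10, 10).
Mar 8 2026 7:00 PM + 10 h = Mar 9 2026 5:00 AM.
Mar 9 2026 5:00 AM + 10 h = Mar 9 2026 3:00 PM.

Mar 9 2026 5:00 AM, Mar 9 2026 3:00 PM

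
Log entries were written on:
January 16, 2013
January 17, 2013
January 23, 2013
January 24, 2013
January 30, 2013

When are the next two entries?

January 31, 2013; February 6, 2013

Gaps: 1, 6, 1, 6 days — not constant, but cyclic with period 2.
The events fall on every Wednesday and Thursday.
Next Thursday: January 31, 2013.
Next Wednesday: February 6, 2013.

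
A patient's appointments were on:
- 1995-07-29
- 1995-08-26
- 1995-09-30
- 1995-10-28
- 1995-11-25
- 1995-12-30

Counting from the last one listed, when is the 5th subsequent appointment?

1996-05-25

All Saturdays; the gaps (28, 35, 28, 28, 35) vary with month length.
This is the last Saturday of each month.
Last Saturday of January 1996: 1996-01-27.
February 1996 ends with Saturday 1996-02-24.
March 1996 ends with Saturday 1996-03-30.
Last Saturday of April 1996: 1996-04-27.
Last Saturday of May 1996: 1996-05-25.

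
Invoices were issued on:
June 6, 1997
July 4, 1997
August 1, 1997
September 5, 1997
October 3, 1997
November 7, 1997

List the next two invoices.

December 5, 1997; January 2, 1998

Gaps: 28, 28, 35, 28, 35 days — a mix of 28 and 35. Every date is a Friday.
Each is the 1st Friday of its month.
1st Friday of December 1997: December 5, 1997.
1st Friday of January 1998: January 2, 1998.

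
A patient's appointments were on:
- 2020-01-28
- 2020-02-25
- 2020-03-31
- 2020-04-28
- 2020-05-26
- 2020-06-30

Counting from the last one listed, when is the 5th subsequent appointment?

All Tuesdays; the gaps (28, 35, 28, 28, 35) vary with month length.
This is the last Tuesday of each month.
Last Tuesday of July 2020: 2020-07-28.
August 2020 ends with Tuesday 2020-08-25.
Last Tuesday of September 2020: 2020-09-29.
Last Tuesday of October 2020: 2020-10-27.
November 2020 ends with Tuesday 2020-11-24.

2020-11-24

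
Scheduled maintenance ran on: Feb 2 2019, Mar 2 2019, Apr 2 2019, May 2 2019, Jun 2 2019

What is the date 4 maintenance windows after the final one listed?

Gaps: 28, 31, 30, 31 days — not constant. Every event is on the 2nd of the month.
Pattern: the 2nd of each month.
Next: July 2019 → Jul 2 2019.
August 2019: Aug 2 2019.
September 2019: Sep 2 2019.
October 2019: Oct 2 2019.

Oct 2 2019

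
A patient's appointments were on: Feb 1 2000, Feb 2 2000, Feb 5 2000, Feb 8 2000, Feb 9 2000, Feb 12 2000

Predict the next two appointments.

Gaps: 1, 3, 3, 1, 3 days — not constant, but cyclic with period 3.
The events fall on every Tuesday, Wednesday and Saturday.
The following Tuesday is Feb 15 2000.
The following Wednesday is Feb 16 2000.

Feb 15 2000, Feb 16 2000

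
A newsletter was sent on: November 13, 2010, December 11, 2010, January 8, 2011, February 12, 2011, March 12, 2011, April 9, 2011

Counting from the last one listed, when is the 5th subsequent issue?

Gaps: 28, 28, 35, 28, 28 days — a mix of 28 and 35. Every date is a Saturday.
Each is the 2nd Saturday of its month.
May 2011 — 2nd Saturday is May 14, 2011.
June 2011 — 2nd Saturday is June 11, 2011.
2nd Saturday of July 2011: July 9, 2011.
2nd Saturday of August 2011: August 13, 2011.
September 2011 — 2nd Saturday is September 10, 2011.

September 10, 2011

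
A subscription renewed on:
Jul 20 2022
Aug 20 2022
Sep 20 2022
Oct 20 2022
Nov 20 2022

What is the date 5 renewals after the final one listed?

Each date is the 20th; the gaps (31, 31, 30, 31) track the month lengths.
The rule is the 20th of each month.
December 2022: Dec 20 2022.
January 2023: Jan 20 2023.
Next: February 2023 → Feb 20 2023.
Next: March 2023 → Mar 20 2023.
April 2023: Apr 20 2023.

Apr 20 2023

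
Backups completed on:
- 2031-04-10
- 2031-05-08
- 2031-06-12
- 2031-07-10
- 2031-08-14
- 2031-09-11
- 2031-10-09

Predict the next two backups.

2031-11-13, 2031-12-11

These are Thursdays at 28- or 35-day spacing (28, 35, 28, 35, 28, 28).
The pattern: 2nd Thursday of the month.
November 2031 — 2nd Thursday is 2031-11-13.
2nd Thursday of December 2031: 2031-12-11.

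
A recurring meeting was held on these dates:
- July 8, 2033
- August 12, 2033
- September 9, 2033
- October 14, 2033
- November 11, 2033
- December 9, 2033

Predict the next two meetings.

Gaps: 35, 28, 35, 28, 28 days — a mix of 28 and 35. Every date is a Friday.
Each is the 2nd Friday of its month.
January 2034 — 2nd Friday is January 13, 2034.
February 2034 — 2nd Friday is February 10, 2034.

January 13, 2034; February 10, 2034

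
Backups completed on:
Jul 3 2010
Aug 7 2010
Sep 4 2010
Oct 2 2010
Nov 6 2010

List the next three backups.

Dec 4 2010, Jan 1 2011, Feb 5 2011

These are Saturdays at 28- or 35-day spacing (35, 28, 28, 35).
The pattern: 1st Saturday of the month.
December 2010 — 1st Saturday is Dec 4 2010.
1st Saturday of January 2011: Jan 1 2011.
1st Saturday of February 2011: Feb 5 2011.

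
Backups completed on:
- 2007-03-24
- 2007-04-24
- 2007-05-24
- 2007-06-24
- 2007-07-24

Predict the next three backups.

2007-08-24, 2007-09-24, 2007-10-24

Gaps: 31, 30, 31, 30 days — not constant. Every event is on the 24th of the month.
Pattern: the 24th of each month.
August 2007: 2007-08-24.
September 2007: 2007-09-24.
Next: October 2007 → 2007-10-24.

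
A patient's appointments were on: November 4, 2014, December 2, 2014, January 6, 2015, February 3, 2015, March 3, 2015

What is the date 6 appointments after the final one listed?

September 1, 2015

All dates are Tuesdays, 28, 35, 28, 28 days apart.
Specifically, the 1st Tuesday of each month.
April 2015 — 1st Tuesday is April 7, 2015.
1st Tuesday of May 2015: May 5, 2015.
June 2015 — 1st Tuesday is June 2, 2015.
1st Tuesday of July 2015: July 7, 2015.
August 2015 — 1st Tuesday is August 4, 2015.
1st Tuesday of September 2015: September 1, 2015.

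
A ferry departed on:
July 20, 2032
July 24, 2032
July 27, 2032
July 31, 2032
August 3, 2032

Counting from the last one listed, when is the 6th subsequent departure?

Gaps: 4, 3, 4, 3 days — not constant, but cyclic with period 2.
The events fall on every Tuesday and Saturday.
Next Saturday: August 7, 2032.
Next Tuesday: August 10, 2032.
The following Saturday is August 14, 2032.
Next Tuesday: August 17, 2032.
The following Saturday is August 21, 2032.
The following Tuesday is August 24, 2032.

August 24, 2032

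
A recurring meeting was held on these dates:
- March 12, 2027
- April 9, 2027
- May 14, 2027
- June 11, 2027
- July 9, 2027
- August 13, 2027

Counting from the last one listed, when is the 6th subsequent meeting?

These are Fridays at 28- or 35-day spacing (28, 35, 28, 28, 35).
The pattern: 2nd Friday of the month.
September 2027 — 2nd Friday is September 10, 2027.
October 2027 — 2nd Friday is October 8, 2027.
November 2027 — 2nd Friday is November 12, 2027.
2nd Friday of December 2027: December 10, 2027.
2nd Friday of January 2028: January 14, 2028.
2nd Friday of February 2028: February 11, 2028.

February 11, 2028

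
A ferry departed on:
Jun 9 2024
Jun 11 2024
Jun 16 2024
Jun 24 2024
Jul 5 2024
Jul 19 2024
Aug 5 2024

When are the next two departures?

Aug 25 2024, Sep 17 2024

Gaps: 2, 5, 8, 11, 14, 17 days — each gap is 3 larger than the previous one.
Next gap: 20 days. Aug 5 2024 + 20 days = Aug 25 2024.
Next gap: 23 days. Aug 25 2024 + 23 days = Sep 17 2024.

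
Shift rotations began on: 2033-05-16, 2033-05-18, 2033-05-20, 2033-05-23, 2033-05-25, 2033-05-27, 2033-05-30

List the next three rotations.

The gap pattern 2, 2, 3, 2, 2, 3 repeats every 3 events.
These are the Mondays, Wednesdays and Fridays of each week.
Next Wednesday: 2033-06-01.
The following Friday is 2033-06-03.
Next Monday: 2033-06-06.

2033-06-01, 2033-06-03, 2033-06-06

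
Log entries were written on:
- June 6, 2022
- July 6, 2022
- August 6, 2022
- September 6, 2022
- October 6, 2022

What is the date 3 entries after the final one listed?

January 6, 2023

Gaps: 30, 31, 31, 30 days — not constant. Every event is on the 6th of the month.
Pattern: the 6th of each month.
November 2022: November 6, 2022.
Next: December 2022 → December 6, 2022.
Next: January 2023 → January 6, 2023.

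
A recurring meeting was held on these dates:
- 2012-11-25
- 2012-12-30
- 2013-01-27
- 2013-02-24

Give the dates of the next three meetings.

2013-03-31, 2013-04-28, 2013-05-26

Every date is a Sunday; gaps 35, 28, 28 days.
Each is the last Sunday of its month (at least one falls on the 29th or later, ruling out '4th Sunday').
Last Sunday of March 2013: 2013-03-31.
Last Sunday of April 2013: 2013-04-28.
Last Sunday of May 2013: 2013-05-26.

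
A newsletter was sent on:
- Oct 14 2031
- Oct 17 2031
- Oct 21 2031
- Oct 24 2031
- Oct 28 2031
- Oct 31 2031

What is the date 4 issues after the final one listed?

Every event lands on a Tuesday or Friday (gaps cycle 3, 4, 3, 4, 3).
So the schedule is: every Tuesday and Friday.
Next Tuesday: Nov 4 2031.
Next Friday: Nov 7 2031.
The following Tuesday is Nov 11 2031.
Next Friday: Nov 14 2031.

Nov 14 2031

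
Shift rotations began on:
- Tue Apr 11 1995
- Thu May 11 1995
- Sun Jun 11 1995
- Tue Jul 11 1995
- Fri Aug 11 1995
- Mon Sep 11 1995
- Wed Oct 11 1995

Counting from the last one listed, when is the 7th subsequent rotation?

Gaps: 30, 31, 30, 31, 31, 30 days — not constant. Every event is on the 11th of the month.
Pattern: the 11th of each month.
Next: November 1995 → Sat Nov 11 1995.
Next: December 1995 → Mon Dec 11 1995.
Next: January 1996 → Thu Jan 11 1996.
February 1996: Sun Feb 11 1996.
Next: March 1996 → Mon Mar 11 1996.
Next: April 1996 → Thu Apr 11 1996.
May 1996: Sat May 11 1996.

Sat May 11 1996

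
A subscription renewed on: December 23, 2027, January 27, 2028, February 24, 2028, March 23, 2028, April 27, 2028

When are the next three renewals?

Gaps: 35, 28, 28, 35 days — a mix of 28 and 35. Every date is a Thursday.
Each is the 4th Thursday of its month.
May 2028 — 4th Thursday is May 25, 2028.
June 2028 — 4th Thursday is June 22, 2028.
4th Thursday of July 2028: July 27, 2028.

May 25, 2028; June 22, 2028; July 27, 2028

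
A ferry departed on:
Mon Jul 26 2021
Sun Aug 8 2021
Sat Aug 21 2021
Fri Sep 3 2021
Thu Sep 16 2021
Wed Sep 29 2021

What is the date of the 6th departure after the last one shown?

Gaps between consecutive events: 13, 13, 13, 13, 13 days — a constant 13-day interval.
Wed Sep 29 2021 + 13 days = Tue Oct 12 2021.
Tue Oct 12 2021 + 13 days = Mon Oct 25 2021.
Mon Oct 25 2021 + 13 days = Sun Nov 7 2021.
Sun Nov 7 2021 + 13 days = Sat Nov 20 2021.
Sat Nov 20 2021 + 13 days = Fri Dec 3 2021.
Fri Dec 3 2021 + 13 days = Thu Dec 16 2021.

Thu Dec 16 2021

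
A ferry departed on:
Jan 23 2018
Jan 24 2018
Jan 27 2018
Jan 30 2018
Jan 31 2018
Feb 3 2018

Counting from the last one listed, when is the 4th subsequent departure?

Every event lands on a Tuesday or Wednesday or Saturday (gaps cycle 1, 3, 3, 1, 3).
So the schedule is: every Tuesday, Wednesday and Saturday.
The following Tuesday is Feb 6 2018.
The following Wednesday is Feb 7 2018.
Next Saturday: Feb 10 2018.
The following Tuesday is Feb 13 2018.

Feb 13 2018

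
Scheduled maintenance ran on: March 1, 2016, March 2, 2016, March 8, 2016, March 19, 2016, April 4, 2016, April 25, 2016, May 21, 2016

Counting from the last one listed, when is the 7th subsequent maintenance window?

April 8, 2017

Gaps: 1, 6, 11, 16, 21, 26 days — each gap is 5 larger than the previous one.
Next gap: 31 days. May 21, 2016 + 31 days = June 21, 2016.
Next gap: 36 days. June 21, 2016 + 36 days = July 27, 2016.
Next gap: 41 days. July 27, 2016 + 41 days = September 6, 2016.
Next gap: 46 days. September 6, 2016 + 46 days = October 22, 2016.
Next gap: 51 days. October 22, 2016 + 51 days = December 12, 2016.
Next gap: 56 days. December 12, 2016 + 56 days = February 6, 2017.
Next gap: 61 days. February 6, 2017 + 61 days = April 8, 2017.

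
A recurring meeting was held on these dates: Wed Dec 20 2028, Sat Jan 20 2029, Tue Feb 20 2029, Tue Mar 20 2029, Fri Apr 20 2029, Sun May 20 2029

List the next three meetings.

Each date is the 20th; the gaps (31, 31, 28, 31, 30) track the month lengths.
The rule is the 20th of each month.
Next: June 2029 → Wed Jun 20 2029.
Next: July 2029 → Fri Jul 20 2029.
August 2029: Mon Aug 20 2029.

Wed Jun 20 2029, Fri Jul 20 2029, Mon Aug 20 2029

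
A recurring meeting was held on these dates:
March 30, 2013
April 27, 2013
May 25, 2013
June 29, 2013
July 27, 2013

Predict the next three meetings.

Every date is a Saturday; gaps 28, 28, 35, 28 days.
Each is the last Saturday of its month (at least one falls on the 29th or later, ruling out '4th Saturday').
Last Saturday of August 2013: August 31, 2013.
Last Saturday of September 2013: September 28, 2013.
October 2013 ends with Saturday October 26, 2013.

August 31, 2013; September 28, 2013; October 26, 2013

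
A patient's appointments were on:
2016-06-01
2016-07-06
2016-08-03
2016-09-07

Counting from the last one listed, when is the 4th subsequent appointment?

2017-01-04

These are Wednesdays at 28- or 35-day spacing (35, 28, 35).
The pattern: 1st Wednesday of the month.
October 2016 — 1st Wednesday is 2016-10-05.
1st Wednesday of November 2016: 2016-11-02.
December 2016 — 1st Wednesday is 2016-12-07.
1st Wednesday of January 2017: 2017-01-04.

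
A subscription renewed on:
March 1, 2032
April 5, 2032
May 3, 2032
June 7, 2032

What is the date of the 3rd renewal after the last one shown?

Gaps: 35, 28, 35 days — a mix of 28 and 35. Every date is a Monday.
Each is the 1st Monday of its month.
1st Monday of July 2032: July 5, 2032.
August 2032 — 1st Monday is August 2, 2032.
1st Monday of September 2032: September 6, 2032.

September 6, 2032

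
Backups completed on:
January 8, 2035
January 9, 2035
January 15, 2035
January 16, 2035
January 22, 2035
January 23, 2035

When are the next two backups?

January 29, 2035; January 30, 2035

The gap pattern 1, 6, 1, 6, 1 repeats every 2 events.
These are the Mondays and Tuesdays of each week.
Next Monday: January 29, 2035.
The following Tuesday is January 30, 2035.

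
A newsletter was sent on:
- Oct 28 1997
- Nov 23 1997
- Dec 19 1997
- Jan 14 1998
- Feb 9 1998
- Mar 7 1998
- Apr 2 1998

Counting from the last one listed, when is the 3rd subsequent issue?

Every event comes 26 days after the last (26, 26, 26, 26, 26, 26).
Apr 2 1998 + 26 days = Apr 28 1998.
Apr 28 1998 + 26 days = May 24 1998.
May 24 1998 + 26 days = Jun 19 1998.

Jun 19 1998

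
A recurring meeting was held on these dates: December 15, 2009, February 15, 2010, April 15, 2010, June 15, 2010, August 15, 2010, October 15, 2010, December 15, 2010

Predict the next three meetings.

The day-of-month is always 15 (62, 59, 61, 61, 61, 61 days between events).
So this recurs on the 15th of every 2 months.
February 2011: February 15, 2011.
April 2011: April 15, 2011.
June 2011: June 15, 2011.

February 15, 2011; April 15, 2011; June 15, 2011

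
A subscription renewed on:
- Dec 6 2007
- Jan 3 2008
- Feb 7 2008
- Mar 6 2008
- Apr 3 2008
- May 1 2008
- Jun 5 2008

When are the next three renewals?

These are Thursdays at 28- or 35-day spacing (28, 35, 28, 28, 28, 35).
The pattern: 1st Thursday of the month.
1st Thursday of July 2008: Jul 3 2008.
1st Thursday of August 2008: Aug 7 2008.
1st Thursday of September 2008: Sep 4 2008.

Jul 3 2008, Aug 7 2008, Sep 4 2008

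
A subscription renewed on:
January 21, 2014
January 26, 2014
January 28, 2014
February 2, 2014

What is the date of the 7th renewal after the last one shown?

February 25, 2014

Every event lands on a Tuesday or Sunday (gaps cycle 5, 2, 5).
So the schedule is: every Tuesday and Sunday.
Next Tuesday: February 4, 2014.
Next Sunday: February 9, 2014.
The following Tuesday is February 11, 2014.
The following Sunday is February 16, 2014.
Next Tuesday: February 18, 2014.
Next Sunday: February 23, 2014.
The following Tuesday is February 25, 2014.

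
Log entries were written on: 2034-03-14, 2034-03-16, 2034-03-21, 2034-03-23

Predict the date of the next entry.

Gaps: 2, 5, 2 days — not constant, but cyclic with period 2.
The events fall on every Tuesday and Thursday.
The following Tuesday is 2034-03-28.

2034-03-28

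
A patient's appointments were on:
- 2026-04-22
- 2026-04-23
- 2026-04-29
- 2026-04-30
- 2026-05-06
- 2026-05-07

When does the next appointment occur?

2026-05-13

The gap pattern 1, 6, 1, 6, 1 repeats every 2 events.
These are the Wednesdays and Thursdays of each week.
Next Wednesday: 2026-05-13.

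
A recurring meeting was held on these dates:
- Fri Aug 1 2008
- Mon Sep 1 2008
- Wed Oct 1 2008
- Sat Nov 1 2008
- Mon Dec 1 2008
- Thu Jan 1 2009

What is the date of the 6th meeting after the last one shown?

Wed Jul 1 2009

Each date is the 1st; the gaps (31, 30, 31, 30, 31) track the month lengths.
The rule is the 1st of each month.
February 2009: Sun Feb 1 2009.
Next: March 2009 → Sun Mar 1 2009.
April 2009: Wed Apr 1 2009.
May 2009: Fri May 1 2009.
June 2009: Mon Jun 1 2009.
Next: July 2009 → Wed Jul 1 2009.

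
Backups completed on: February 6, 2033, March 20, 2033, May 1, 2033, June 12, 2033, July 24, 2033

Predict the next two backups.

September 4, 2033; October 16, 2033

Every event comes 42 days after the last (42, 42, 42, 42).
July 24, 2033 + 42 days = September 4, 2033.
September 4, 2033 + 42 days = October 16, 2033.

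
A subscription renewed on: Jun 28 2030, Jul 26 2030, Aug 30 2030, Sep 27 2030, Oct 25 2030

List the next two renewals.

Every date is a Friday; gaps 28, 35, 28, 28 days.
Each is the last Friday of its month (at least one falls on the 29th or later, ruling out '4th Friday').
November 2030 ends with Friday Nov 29 2030.
December 2030 ends with Friday Dec 27 2030.

Nov 29 2030, Dec 27 2030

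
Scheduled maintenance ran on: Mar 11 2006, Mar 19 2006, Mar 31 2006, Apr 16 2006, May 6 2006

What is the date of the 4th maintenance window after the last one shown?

Intervals are 8, 12, 16, 20 days — an arithmetic progression with common difference 4.
Next gap: 24 days. May 6 2006 + 24 days = May 30 2006.
Next gap: 28 days. May 30 2006 + 28 days = Jun 27 2006.
Next gap: 32 days. Jun 27 2006 + 32 days = Jul 29 2006.
Next gap: 36 days. Jul 29 2006 + 36 days = Sep 3 2006.

Sep 3 2006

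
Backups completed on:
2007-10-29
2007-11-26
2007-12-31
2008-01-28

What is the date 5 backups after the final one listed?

2008-06-30

These are Mondays with 28, 35, 28-day gaps.
Each is the final Monday of its month — 2007-10-29 is past the 28th, so '4th Monday' doesn't fit.
February 2008 ends with Monday 2008-02-25.
March 2008 ends with Monday 2008-03-31.
April 2008 ends with Monday 2008-04-28.
Last Monday of May 2008: 2008-05-26.
June 2008 ends with Monday 2008-06-30.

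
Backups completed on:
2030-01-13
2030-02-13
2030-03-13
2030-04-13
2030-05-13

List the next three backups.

Each date is the 13th; the gaps (31, 28, 31, 30) track the month lengths.
The rule is the 13th of each month.
June 2030: 2030-06-13.
Next: July 2030 → 2030-07-13.
Next: August 2030 → 2030-08-13.

2030-06-13, 2030-07-13, 2030-08-13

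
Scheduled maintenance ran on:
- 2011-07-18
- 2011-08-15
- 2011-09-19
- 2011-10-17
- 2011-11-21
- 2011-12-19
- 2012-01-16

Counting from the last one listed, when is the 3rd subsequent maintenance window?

2012-04-16

Gaps: 28, 35, 28, 35, 28, 28 days — a mix of 28 and 35. Every date is a Monday.
Each is the 3rd Monday of its month.
3rd Monday of February 2012: 2012-02-20.
March 2012 — 3rd Monday is 2012-03-19.
3rd Monday of April 2012: 2012-04-16.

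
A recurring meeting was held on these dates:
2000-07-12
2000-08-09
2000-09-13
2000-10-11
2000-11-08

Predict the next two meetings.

These are Wednesdays at 28- or 35-day spacing (28, 35, 28, 28).
The pattern: 2nd Wednesday of the month.
2nd Wednesday of December 2000: 2000-12-13.
January 2001 — 2nd Wednesday is 2001-01-10.

2000-12-13, 2001-01-10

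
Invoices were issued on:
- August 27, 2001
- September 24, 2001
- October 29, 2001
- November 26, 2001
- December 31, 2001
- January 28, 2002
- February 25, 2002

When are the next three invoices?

These are Mondays with 28, 35, 28, 35, 28, 28-day gaps.
Each is the final Monday of its month — October 29, 2001 is past the 28th, so '4th Monday' doesn't fit.
March 2002 ends with Monday March 25, 2002.
April 2002 ends with Monday April 29, 2002.
May 2002 ends with Monday May 27, 2002.

March 25, 2002; April 29, 2002; May 27, 2002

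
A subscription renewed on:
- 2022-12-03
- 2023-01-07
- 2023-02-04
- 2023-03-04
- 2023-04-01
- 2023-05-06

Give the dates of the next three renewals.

2023-06-03, 2023-07-01, 2023-08-05

Gaps: 35, 28, 28, 28, 35 days — a mix of 28 and 35. Every date is a Saturday.
Each is the 1st Saturday of its month.
June 2023 — 1st Saturday is 2023-06-03.
1st Saturday of July 2023: 2023-07-01.
1st Saturday of August 2023: 2023-08-05.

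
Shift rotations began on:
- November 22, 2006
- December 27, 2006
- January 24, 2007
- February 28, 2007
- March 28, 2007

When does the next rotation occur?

These are Wednesdays at 28- or 35-day spacing (35, 28, 35, 28).
The pattern: 4th Wednesday of the month.
4th Wednesday of April 2007: April 25, 2007.

April 25, 2007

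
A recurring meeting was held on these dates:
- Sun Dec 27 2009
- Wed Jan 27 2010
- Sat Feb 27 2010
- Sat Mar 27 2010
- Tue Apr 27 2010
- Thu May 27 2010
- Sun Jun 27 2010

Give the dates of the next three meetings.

Gaps: 31, 31, 28, 31, 30, 31 days — not constant. Every event is on the 27th of the month.
Pattern: the 27th of each month.
July 2010: Tue Jul 27 2010.
August 2010: Fri Aug 27 2010.
Next: September 2010 → Mon Sep 27 2010.

Tue Jul 27 2010, Fri Aug 27 2010, Mon Sep 27 2010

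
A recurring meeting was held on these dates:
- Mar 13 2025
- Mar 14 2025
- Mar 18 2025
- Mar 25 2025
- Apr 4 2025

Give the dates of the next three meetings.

Apr 17 2025, May 3 2025, May 22 2025

The spacing grows by 3 each time: 1, 4, 7, 10 days.
Next gap: 13 days. Apr 4 2025 + 13 days = Apr 17 2025.
Next gap: 16 days. Apr 17 2025 + 16 days = May 3 2025.
Next gap: 19 days. May 3 2025 + 19 days = May 22 2025.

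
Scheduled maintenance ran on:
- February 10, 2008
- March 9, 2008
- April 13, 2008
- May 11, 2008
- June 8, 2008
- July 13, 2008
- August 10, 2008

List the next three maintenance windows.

September 14, 2008; October 12, 2008; November 9, 2008

Gaps: 28, 35, 28, 28, 35, 28 days — a mix of 28 and 35. Every date is a Sunday.
Each is the 2nd Sunday of its month.
2nd Sunday of September 2008: September 14, 2008.
2nd Sunday of October 2008: October 12, 2008.
November 2008 — 2nd Sunday is November 9, 2008.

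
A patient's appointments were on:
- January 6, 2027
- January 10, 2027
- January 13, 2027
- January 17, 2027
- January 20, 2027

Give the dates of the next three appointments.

January 24, 2027; January 27, 2027; January 31, 2027

The gap pattern 4, 3, 4, 3 repeats every 2 events.
These are the Wednesdays and Sundays of each week.
The following Sunday is January 24, 2027.
The following Wednesday is January 27, 2027.
Next Sunday: January 31, 2027.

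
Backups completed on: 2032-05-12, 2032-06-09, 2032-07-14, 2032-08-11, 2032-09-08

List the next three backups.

2032-10-13, 2032-11-10, 2032-12-08

These are Wednesdays at 28- or 35-day spacing (28, 35, 28, 28).
The pattern: 2nd Wednesday of the month.
2nd Wednesday of October 2032: 2032-10-13.
2nd Wednesday of November 2032: 2032-11-10.
December 2032 — 2nd Wednesday is 2032-12-08.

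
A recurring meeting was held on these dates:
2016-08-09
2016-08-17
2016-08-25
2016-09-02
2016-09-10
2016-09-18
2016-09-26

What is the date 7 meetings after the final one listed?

2016-11-21

Every event comes 8 days after the last (8, 8, 8, 8, 8, 8).
2016-09-26 + 8 days = 2016-10-04.
2016-10-04 + 8 days = 2016-10-12.
2016-10-12 + 8 days = 2016-10-20.
2016-10-20 + 8 days = 2016-10-28.
2016-10-28 + 8 days = 2016-11-05.
2016-11-05 + 8 days = 2016-11-13.
2016-11-13 + 8 days = 2016-11-21.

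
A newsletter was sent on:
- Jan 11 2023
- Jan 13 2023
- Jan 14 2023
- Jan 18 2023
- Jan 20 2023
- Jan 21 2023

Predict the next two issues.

Jan 25 2023, Jan 27 2023

Gaps: 2, 1, 4, 2, 1 days — not constant, but cyclic with period 3.
The events fall on every Wednesday, Friday and Saturday.
The following Wednesday is Jan 25 2023.
Next Friday: Jan 27 2023.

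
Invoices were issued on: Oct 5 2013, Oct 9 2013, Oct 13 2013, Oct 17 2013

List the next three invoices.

Every event comes 4 days after the last (4, 4, 4).
Oct 17 2013 + 4 days = Oct 21 2013.
Oct 21 2013 + 4 days = Oct 25 2013.
Oct 25 2013 + 4 days = Oct 29 2013.

Oct 21 2013, Oct 25 2013, Oct 29 2013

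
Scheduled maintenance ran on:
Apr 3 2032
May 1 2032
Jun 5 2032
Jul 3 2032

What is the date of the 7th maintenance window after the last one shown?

Gaps: 28, 35, 28 days — a mix of 28 and 35. Every date is a Saturday.
Each is the 1st Saturday of its month.
1st Saturday of August 2032: Aug 7 2032.
1st Saturday of September 2032: Sep 4 2032.
October 2032 — 1st Saturday is Oct 2 2032.
1st Saturday of November 2032: Nov 6 2032.
1st Saturday of December 2032: Dec 4 2032.
1st Saturday of January 2033: Jan 1 2033.
February 2033 — 1st Saturday is Feb 5 2033.

Feb 5 2033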